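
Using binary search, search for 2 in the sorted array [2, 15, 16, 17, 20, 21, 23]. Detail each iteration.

Binary search for 2 in [2, 15, 16, 17, 20, 21, 23]:

lo=0, hi=6, mid=3, arr[mid]=17 -> 17 > 2, search left half
lo=0, hi=2, mid=1, arr[mid]=15 -> 15 > 2, search left half
lo=0, hi=0, mid=0, arr[mid]=2 -> Found target at index 0!

Binary search finds 2 at index 0 after 3 comparisons. The search repeatedly halves the search space by comparing with the middle element.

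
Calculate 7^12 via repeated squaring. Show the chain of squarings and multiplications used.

Computing 7^12 by squaring (build up from 7^1; each line after the first costs one multiplication):

7^1 = 7
7^2 = (7^1)^2 = 7^2 = 49
7^3 = 7 * 7^2 = 7 * 49 = 343
7^6 = (7^3)^2 = 343^2 = 117649
7^12 = (7^6)^2 = 117649^2 = 13841287201

Result: 13841287201
Multiplications needed: 4 (4 lines after 7^1)

7^12 = 13841287201. Using exponentiation by squaring, this requires 4 multiplications. The key idea: if the exponent is even, square the half-power; if odd, multiply by the base once.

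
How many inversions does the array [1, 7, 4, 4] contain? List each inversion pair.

Finding inversions in [1, 7, 4, 4]:

(1, 2): arr[1]=7 > arr[2]=4
(1, 3): arr[1]=7 > arr[3]=4

Total inversions: 2

The array has 2 inversion(s): (1,2), (1,3). Each pair (i,j) satisfies i < j and arr[i] > arr[j].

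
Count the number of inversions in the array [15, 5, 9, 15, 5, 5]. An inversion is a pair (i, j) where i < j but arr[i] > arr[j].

Finding inversions in [15, 5, 9, 15, 5, 5]:

(0, 1): arr[0]=15 > arr[1]=5
(0, 2): arr[0]=15 > arr[2]=9
(0, 4): arr[0]=15 > arr[4]=5
(0, 5): arr[0]=15 > arr[5]=5
(2, 4): arr[2]=9 > arr[4]=5
(2, 5): arr[2]=9 > arr[5]=5
(3, 4): arr[3]=15 > arr[4]=5
(3, 5): arr[3]=15 > arr[5]=5

Total inversions: 8

The array has 8 inversion(s): (0,1), (0,2), (0,4), (0,5), (2,4), (2,5), (3,4), (3,5). Each pair (i,j) satisfies i < j and arr[i] > arr[j].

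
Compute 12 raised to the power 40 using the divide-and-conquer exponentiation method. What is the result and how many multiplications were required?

Computing 12^40 by squaring (build up from 12^1; each line after the first costs one multiplication):

12^1 = 12
12^2 = (12^1)^2 = 12^2 = 144
12^4 = (12^2)^2 = 144^2 = 20736
12^5 = 12 * 12^4 = 12 * 20736 = 248832
12^10 = (12^5)^2 = 248832^2 = 61917364224
12^20 = (12^10)^2 = 61917364224^2 = 3833759992447475122176
12^40 = (12^20)^2 = 3833759992447475122176^2 = 14697715679690864505827555550150426126974976

Result: 14697715679690864505827555550150426126974976
Multiplications needed: 6 (6 lines after 12^1)

12^40 = 14697715679690864505827555550150426126974976. Using exponentiation by squaring, this requires 6 multiplications. The key idea: if the exponent is even, square the half-power; if odd, multiply by the base once.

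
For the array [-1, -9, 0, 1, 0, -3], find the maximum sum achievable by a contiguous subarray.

Using Kadane's algorithm on [-1, -9, 0, 1, 0, -3]:

Scanning through the array:
Position 1 (value -9): max_ending_here = -9, max_so_far = -1
Position 2 (value 0): max_ending_here = 0, max_so_far = 0
Position 3 (value 1): max_ending_here = 1, max_so_far = 1
Position 4 (value 0): max_ending_here = 1, max_so_far = 1
Position 5 (value -3): max_ending_here = -2, max_so_far = 1

Maximum subarray: [0, 1]
Maximum sum: 1

The maximum subarray is [0, 1] with sum 1. This subarray runs from index 2 to index 3.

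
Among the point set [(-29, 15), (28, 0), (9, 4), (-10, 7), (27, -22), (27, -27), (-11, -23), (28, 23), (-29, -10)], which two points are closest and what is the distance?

Computing all pairwise distances among 9 points:

d((-29, 15), (28, 0)) = 58.9406
d((-29, 15), (9, 4)) = 39.5601
d((-29, 15), (-10, 7)) = 20.6155
d((-29, 15), (27, -22)) = 67.1193
d((-29, 15), (27, -27)) = 70.0
d((-29, 15), (-11, -23)) = 42.0476
d((-29, 15), (28, 23)) = 57.5587
d((-29, 15), (-29, -10)) = 25.0
d((28, 0), (9, 4)) = 19.4165
d((28, 0), (-10, 7)) = 38.6394
d((28, 0), (27, -22)) = 22.0227
d((28, 0), (27, -27)) = 27.0185
d((28, 0), (-11, -23)) = 45.2769
d((28, 0), (28, 23)) = 23.0
d((28, 0), (-29, -10)) = 57.8705
d((9, 4), (-10, 7)) = 19.2354
d((9, 4), (27, -22)) = 31.6228
d((9, 4), (27, -27)) = 35.8469
d((9, 4), (-11, -23)) = 33.6006
d((9, 4), (28, 23)) = 26.8701
d((9, 4), (-29, -10)) = 40.4969
d((-10, 7), (27, -22)) = 47.0106
d((-10, 7), (27, -27)) = 50.2494
d((-10, 7), (-11, -23)) = 30.0167
d((-10, 7), (28, 23)) = 41.2311
d((-10, 7), (-29, -10)) = 25.4951
d((27, -22), (27, -27)) = 5.0 <-- minimum
d((27, -22), (-11, -23)) = 38.0132
d((27, -22), (28, 23)) = 45.0111
d((27, -22), (-29, -10)) = 57.2713
d((27, -27), (-11, -23)) = 38.2099
d((27, -27), (28, 23)) = 50.01
d((27, -27), (-29, -10)) = 58.5235
d((-11, -23), (28, 23)) = 60.3075
d((-11, -23), (-29, -10)) = 22.2036
d((28, 23), (-29, -10)) = 65.8635

Closest pair: (27, -22) and (27, -27) with distance 5.0

The closest pair is (27, -22) and (27, -27) with Euclidean distance 5.0. For 9 points, brute-force pairwise comparison is shown above. For large n, the divide-and-conquer algorithm (sort by x, recurse on halves, check the dividing strip) achieves O(n log n).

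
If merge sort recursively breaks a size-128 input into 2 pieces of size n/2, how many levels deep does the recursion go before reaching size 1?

For divide and conquer with division factor 2:

Problem sizes at each level:
Level 0: 128
Level 1: 64
Level 2: 32
Level 3: 16
Level 4: 8
Level 5: 4
Level 6: 2
Level 7: 1

The root is level 0 and the size-1 base case is level 7 (the tree spans levels 0 through 7, i.e. 8 levels counting the root), so the depth is the number of divisions: log_2(128) = 7

The recursion tree depth is log_2(128) = 7. At each level, the problem size is divided by 2, so it takes 7 divisions to reduce to a base case of size 1. The algorithm makes 2 recursive calls at each level.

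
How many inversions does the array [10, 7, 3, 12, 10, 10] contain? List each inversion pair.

Finding inversions in [10, 7, 3, 12, 10, 10]:

(0, 1): arr[0]=10 > arr[1]=7
(0, 2): arr[0]=10 > arr[2]=3
(1, 2): arr[1]=7 > arr[2]=3
(3, 4): arr[3]=12 > arr[4]=10
(3, 5): arr[3]=12 > arr[5]=10

Total inversions: 5

The array has 5 inversion(s): (0,1), (0,2), (1,2), (3,4), (3,5). Each pair (i,j) satisfies i < j and arr[i] > arr[j].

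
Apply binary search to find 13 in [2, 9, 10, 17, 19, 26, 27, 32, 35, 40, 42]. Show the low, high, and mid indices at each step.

Binary search for 13 in [2, 9, 10, 17, 19, 26, 27, 32, 35, 40, 42]:

lo=0, hi=10, mid=5, arr[mid]=26 -> 26 > 13, search left half
lo=0, hi=4, mid=2, arr[mid]=10 -> 10 < 13, search right half
lo=3, hi=4, mid=3, arr[mid]=17 -> 17 > 13, search left half
lo=3 > hi=2, target 13 not found

Binary search determines that 13 is not in the array after 3 comparisons. The search space was exhausted without finding the target.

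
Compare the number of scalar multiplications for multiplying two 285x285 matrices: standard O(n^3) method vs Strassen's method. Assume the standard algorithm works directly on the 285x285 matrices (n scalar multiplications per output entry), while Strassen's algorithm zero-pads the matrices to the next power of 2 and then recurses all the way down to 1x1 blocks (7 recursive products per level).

Matrix multiplication for 285x285 matrices:

Strassen's algorithm requires power-of-2 dimensions. Pad 285x285 to 512x512 (next power of 2).

Standard algorithm: 285^3 = 23149125 multiplications
Strassen's algorithm: 7^(log2(512)) = 7^9 = 40353607 multiplications
Difference: 23149125 - 40353607 = -17204482 (Strassen uses MORE here due to padding overhead — for small or just-over-power-of-2 n, padding can outweigh the per-level savings)

Standard: 23149125 multiplications (285^3). Strassen: 40353607 multiplications (7^9, after padding to 512x512). Strassen reduces 8 recursive multiplications to 7 at each level.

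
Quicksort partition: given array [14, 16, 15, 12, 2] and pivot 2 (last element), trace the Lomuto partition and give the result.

Lomuto partition with pivot = 2:

Initial array: [14, 16, 15, 12, 2]

arr[0]=14 > 2: no swap
arr[1]=16 > 2: no swap
arr[2]=15 > 2: no swap
arr[3]=12 > 2: no swap

Place pivot at position 0: [2, 16, 15, 12, 14]
Pivot position: 0

After partitioning with pivot 2, the array becomes [2, 16, 15, 12, 14]. The pivot is placed at index 0. All elements to the left of the pivot are <= 2, and all elements to the right are > 2.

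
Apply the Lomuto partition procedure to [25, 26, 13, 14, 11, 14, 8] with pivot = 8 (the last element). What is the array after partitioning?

Lomuto partition with pivot = 8:

Initial array: [25, 26, 13, 14, 11, 14, 8]

arr[0]=25 > 8: no swap
arr[1]=26 > 8: no swap
arr[2]=13 > 8: no swap
arr[3]=14 > 8: no swap
arr[4]=11 > 8: no swap
arr[5]=14 > 8: no swap

Place pivot at position 0: [8, 26, 13, 14, 11, 14, 25]
Pivot position: 0

After partitioning with pivot 8, the array becomes [8, 26, 13, 14, 11, 14, 25]. The pivot is placed at index 0. All elements to the left of the pivot are <= 8, and all elements to the right are > 8.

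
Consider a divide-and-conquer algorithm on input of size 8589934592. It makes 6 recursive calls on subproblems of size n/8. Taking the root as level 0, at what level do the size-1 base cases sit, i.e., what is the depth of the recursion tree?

For divide and conquer with division factor 8:

Problem sizes at each level:
Level 0: 8589934592
Level 1: 1073741824
Level 2: 134217728
Level 3: 16777216
Level 4: 2097152
Level 5: 262144
Level 6: 32768
Level 7: 4096
Level 8: 512
Level 9: 64
Level 10: 8
Level 11: 1

The root is level 0 and the size-1 base case is level 11 (the tree spans levels 0 through 11, i.e. 12 levels counting the root), so the depth is the number of divisions: log_8(8589934592) = 11

The recursion tree depth is log_8(8589934592) = 11. At each level, the problem size is divided by 8, so it takes 11 divisions to reduce to a base case of size 1. The algorithm makes 6 recursive calls at each level.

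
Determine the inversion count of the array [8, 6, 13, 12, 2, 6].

Finding inversions in [8, 6, 13, 12, 2, 6]:

(0, 1): arr[0]=8 > arr[1]=6
(0, 4): arr[0]=8 > arr[4]=2
(0, 5): arr[0]=8 > arr[5]=6
(1, 4): arr[1]=6 > arr[4]=2
(2, 3): arr[2]=13 > arr[3]=12
(2, 4): arr[2]=13 > arr[4]=2
(2, 5): arr[2]=13 > arr[5]=6
(3, 4): arr[3]=12 > arr[4]=2
(3, 5): arr[3]=12 > arr[5]=6

Total inversions: 9

The array has 9 inversion(s): (0,1), (0,4), (0,5), (1,4), (2,3), (2,4), (2,5), (3,4), (3,5). Each pair (i,j) satisfies i < j and arr[i] > arr[j].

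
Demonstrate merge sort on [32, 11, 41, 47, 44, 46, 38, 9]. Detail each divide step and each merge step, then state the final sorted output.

Merge sort trace:

Split: [32, 11, 41, 47, 44, 46, 38, 9] -> [32, 11, 41, 47] and [44, 46, 38, 9]
  Split: [32, 11, 41, 47] -> [32, 11] and [41, 47]
    Split: [32, 11] -> [32] and [11]
    Merge: [32] + [11] -> [11, 32]
    Split: [41, 47] -> [41] and [47]
    Merge: [41] + [47] -> [41, 47]
  Merge: [11, 32] + [41, 47] -> [11, 32, 41, 47]
  Split: [44, 46, 38, 9] -> [44, 46] and [38, 9]
    Split: [44, 46] -> [44] and [46]
    Merge: [44] + [46] -> [44, 46]
    Split: [38, 9] -> [38] and [9]
    Merge: [38] + [9] -> [9, 38]
  Merge: [44, 46] + [9, 38] -> [9, 38, 44, 46]
Merge: [11, 32, 41, 47] + [9, 38, 44, 46] -> [9, 11, 32, 38, 41, 44, 46, 47]

Final sorted array: [9, 11, 32, 38, 41, 44, 46, 47]

The merge sort proceeds by recursively splitting the array and merging sorted halves.
After all merges, the sorted array is [9, 11, 32, 38, 41, 44, 46, 47].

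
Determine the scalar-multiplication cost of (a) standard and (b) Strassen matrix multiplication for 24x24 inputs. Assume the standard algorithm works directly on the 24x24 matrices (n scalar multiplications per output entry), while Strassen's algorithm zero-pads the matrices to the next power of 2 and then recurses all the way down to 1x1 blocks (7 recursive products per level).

Matrix multiplication for 24x24 matrices:

Strassen's algorithm requires power-of-2 dimensions. Pad 24x24 to 32x32 (next power of 2).

Standard algorithm: 24^3 = 13824 multiplications
Strassen's algorithm: 7^(log2(32)) = 7^5 = 16807 multiplications
Difference: 13824 - 16807 = -2983 (Strassen uses MORE here due to padding overhead — for small or just-over-power-of-2 n, padding can outweigh the per-level savings)

Standard: 13824 multiplications (24^3). Strassen: 16807 multiplications (7^5, after padding to 32x32). Strassen reduces 8 recursive multiplications to 7 at each level.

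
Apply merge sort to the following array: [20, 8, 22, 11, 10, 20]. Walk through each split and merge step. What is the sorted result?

Merge sort trace:

Split: [20, 8, 22, 11, 10, 20] -> [20, 8, 22] and [11, 10, 20]
  Split: [20, 8, 22] -> [20] and [8, 22]
    Split: [8, 22] -> [8] and [22]
    Merge: [8] + [22] -> [8, 22]
  Merge: [20] + [8, 22] -> [8, 20, 22]
  Split: [11, 10, 20] -> [11] and [10, 20]
    Split: [10, 20] -> [10] and [20]
    Merge: [10] + [20] -> [10, 20]
  Merge: [11] + [10, 20] -> [10, 11, 20]
Merge: [8, 20, 22] + [10, 11, 20] -> [8, 10, 11, 20, 20, 22]

Final sorted array: [8, 10, 11, 20, 20, 22]

The merge sort proceeds by recursively splitting the array and merging sorted halves.
After all merges, the sorted array is [8, 10, 11, 20, 20, 22].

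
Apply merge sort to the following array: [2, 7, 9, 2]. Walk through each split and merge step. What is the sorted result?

Merge sort trace:

Split: [2, 7, 9, 2] -> [2, 7] and [9, 2]
  Split: [2, 7] -> [2] and [7]
  Merge: [2] + [7] -> [2, 7]
  Split: [9, 2] -> [9] and [2]
  Merge: [9] + [2] -> [2, 9]
Merge: [2, 7] + [2, 9] -> [2, 2, 7, 9]

Final sorted array: [2, 2, 7, 9]

The merge sort proceeds by recursively splitting the array and merging sorted halves.
After all merges, the sorted array is [2, 2, 7, 9].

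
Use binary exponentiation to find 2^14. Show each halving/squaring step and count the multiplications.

Computing 2^14 by squaring (build up from 2^1; each line after the first costs one multiplication):

2^1 = 2
2^2 = (2^1)^2 = 2^2 = 4
2^3 = 2 * 2^2 = 2 * 4 = 8
2^6 = (2^3)^2 = 8^2 = 64
2^7 = 2 * 2^6 = 2 * 64 = 128
2^14 = (2^7)^2 = 128^2 = 16384

Result: 16384
Multiplications needed: 5 (5 lines after 2^1)

2^14 = 16384. Using exponentiation by squaring, this requires 5 multiplications. The key idea: if the exponent is even, square the half-power; if odd, multiply by the base once.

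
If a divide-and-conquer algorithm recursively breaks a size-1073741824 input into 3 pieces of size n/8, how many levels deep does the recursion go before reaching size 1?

For divide and conquer with division factor 8:

Problem sizes at each level:
Level 0: 1073741824
Level 1: 134217728
Level 2: 16777216
Level 3: 2097152
Level 4: 262144
Level 5: 32768
Level 6: 4096
Level 7: 512
Level 8: 64
Level 9: 8
Level 10: 1

The root is level 0 and the size-1 base case is level 10 (the tree spans levels 0 through 10, i.e. 11 levels counting the root), so the depth is the number of divisions: log_8(1073741824) = 10

The recursion tree depth is log_8(1073741824) = 10. At each level, the problem size is divided by 8, so it takes 10 divisions to reduce to a base case of size 1. The algorithm makes 3 recursive calls at each level.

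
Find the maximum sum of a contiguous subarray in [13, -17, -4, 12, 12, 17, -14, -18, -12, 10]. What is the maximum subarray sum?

Using Kadane's algorithm on [13, -17, -4, 12, 12, 17, -14, -18, -12, 10]:

Scanning through the array:
Position 1 (value -17): max_ending_here = -4, max_so_far = 13
Position 2 (value -4): max_ending_here = -4, max_so_far = 13
Position 3 (value 12): max_ending_here = 12, max_so_far = 13
Position 4 (value 12): max_ending_here = 24, max_so_far = 24
Position 5 (value 17): max_ending_here = 41, max_so_far = 41
Position 6 (value -14): max_ending_here = 27, max_so_far = 41
Position 7 (value -18): max_ending_here = 9, max_so_far = 41
Position 8 (value -12): max_ending_here = -3, max_so_far = 41
Position 9 (value 10): max_ending_here = 10, max_so_far = 41

Maximum subarray: [12, 12, 17]
Maximum sum: 41

The maximum subarray is [12, 12, 17] with sum 41. This subarray runs from index 3 to index 5.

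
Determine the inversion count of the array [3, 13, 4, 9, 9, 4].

Finding inversions in [3, 13, 4, 9, 9, 4]:

(1, 2): arr[1]=13 > arr[2]=4
(1, 3): arr[1]=13 > arr[3]=9
(1, 4): arr[1]=13 > arr[4]=9
(1, 5): arr[1]=13 > arr[5]=4
(3, 5): arr[3]=9 > arr[5]=4
(4, 5): arr[4]=9 > arr[5]=4

Total inversions: 6

The array has 6 inversion(s): (1,2), (1,3), (1,4), (1,5), (3,5), (4,5). Each pair (i,j) satisfies i < j and arr[i] > arr[j].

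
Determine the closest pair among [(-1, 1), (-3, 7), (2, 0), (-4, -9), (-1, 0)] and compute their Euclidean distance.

Computing all pairwise distances among 5 points:

d((-1, 1), (-3, 7)) = 6.3246
d((-1, 1), (2, 0)) = 3.1623
d((-1, 1), (-4, -9)) = 10.4403
d((-1, 1), (-1, 0)) = 1.0 <-- minimum
d((-3, 7), (2, 0)) = 8.6023
d((-3, 7), (-4, -9)) = 16.0312
d((-3, 7), (-1, 0)) = 7.2801
d((2, 0), (-4, -9)) = 10.8167
d((2, 0), (-1, 0)) = 3.0
d((-4, -9), (-1, 0)) = 9.4868

Closest pair: (-1, 1) and (-1, 0) with distance 1.0

The closest pair is (-1, 1) and (-1, 0) with Euclidean distance 1.0. For 5 points, brute-force pairwise comparison is shown above. For large n, the divide-and-conquer algorithm (sort by x, recurse on halves, check the dividing strip) achieves O(n log n).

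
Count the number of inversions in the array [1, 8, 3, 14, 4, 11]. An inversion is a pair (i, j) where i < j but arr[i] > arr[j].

Finding inversions in [1, 8, 3, 14, 4, 11]:

(1, 2): arr[1]=8 > arr[2]=3
(1, 4): arr[1]=8 > arr[4]=4
(3, 4): arr[3]=14 > arr[4]=4
(3, 5): arr[3]=14 > arr[5]=11

Total inversions: 4

The array has 4 inversion(s): (1,2), (1,4), (3,4), (3,5). Each pair (i,j) satisfies i < j and arr[i] > arr[j].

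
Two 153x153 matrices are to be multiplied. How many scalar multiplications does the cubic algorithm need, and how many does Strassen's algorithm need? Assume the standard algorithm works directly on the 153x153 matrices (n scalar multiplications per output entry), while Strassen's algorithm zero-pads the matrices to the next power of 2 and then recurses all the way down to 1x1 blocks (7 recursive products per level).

Matrix multiplication for 153x153 matrices:

Strassen's algorithm requires power-of-2 dimensions. Pad 153x153 to 256x256 (next power of 2).

Standard algorithm: 153^3 = 3581577 multiplications
Strassen's algorithm: 7^(log2(256)) = 7^8 = 5764801 multiplications
Difference: 3581577 - 5764801 = -2183224 (Strassen uses MORE here due to padding overhead — for small or just-over-power-of-2 n, padding can outweigh the per-level savings)

Standard: 3581577 multiplications (153^3). Strassen: 5764801 multiplications (7^8, after padding to 256x256). Strassen reduces 8 recursive multiplications to 7 at each level.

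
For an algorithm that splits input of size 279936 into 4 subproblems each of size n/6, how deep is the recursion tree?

For divide and conquer with division factor 6:

Problem sizes at each level:
Level 0: 279936
Level 1: 46656
Level 2: 7776
Level 3: 1296
Level 4: 216
Level 5: 36
Level 6: 6
Level 7: 1

The root is level 0 and the size-1 base case is level 7 (the tree spans levels 0 through 7, i.e. 8 levels counting the root), so the depth is the number of divisions: log_6(279936) = 7

The recursion tree depth is log_6(279936) = 7. At each level, the problem size is divided by 6, so it takes 7 divisions to reduce to a base case of size 1. The algorithm makes 4 recursive calls at each level.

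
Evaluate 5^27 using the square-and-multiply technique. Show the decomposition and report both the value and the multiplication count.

Computing 5^27 by squaring (build up from 5^1; each line after the first costs one multiplication):

5^1 = 5
5^2 = (5^1)^2 = 5^2 = 25
5^3 = 5 * 5^2 = 5 * 25 = 125
5^6 = (5^3)^2 = 125^2 = 15625
5^12 = (5^6)^2 = 15625^2 = 244140625
5^13 = 5 * 5^12 = 5 * 244140625 = 1220703125
5^26 = (5^13)^2 = 1220703125^2 = 1490116119384765625
5^27 = 5 * 5^26 = 5 * 1490116119384765625 = 7450580596923828125

Result: 7450580596923828125
Multiplications needed: 7 (7 lines after 5^1)

5^27 = 7450580596923828125. Using exponentiation by squaring, this requires 7 multiplications. The key idea: if the exponent is even, square the half-power; if odd, multiply by the base once.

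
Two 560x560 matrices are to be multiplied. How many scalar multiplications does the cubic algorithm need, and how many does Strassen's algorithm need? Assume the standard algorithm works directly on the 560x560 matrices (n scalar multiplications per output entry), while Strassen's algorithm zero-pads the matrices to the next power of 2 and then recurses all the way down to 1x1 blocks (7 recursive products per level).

Matrix multiplication for 560x560 matrices:

Strassen's algorithm requires power-of-2 dimensions. Pad 560x560 to 1024x1024 (next power of 2).

Standard algorithm: 560^3 = 175616000 multiplications
Strassen's algorithm: 7^(log2(1024)) = 7^10 = 282475249 multiplications
Difference: 175616000 - 282475249 = -106859249 (Strassen uses MORE here due to padding overhead — for small or just-over-power-of-2 n, padding can outweigh the per-level savings)

Standard: 175616000 multiplications (560^3). Strassen: 282475249 multiplications (7^10, after padding to 1024x1024). Strassen reduces 8 recursive multiplications to 7 at each level.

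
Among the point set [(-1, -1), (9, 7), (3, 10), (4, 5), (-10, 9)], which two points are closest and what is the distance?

Computing all pairwise distances among 5 points:

d((-1, -1), (9, 7)) = 12.8062
d((-1, -1), (3, 10)) = 11.7047
d((-1, -1), (4, 5)) = 7.8102
d((-1, -1), (-10, 9)) = 13.4536
d((9, 7), (3, 10)) = 6.7082
d((9, 7), (4, 5)) = 5.3852
d((9, 7), (-10, 9)) = 19.105
d((3, 10), (4, 5)) = 5.099 <-- minimum
d((3, 10), (-10, 9)) = 13.0384
d((4, 5), (-10, 9)) = 14.5602

Closest pair: (3, 10) and (4, 5) with distance 5.099

The closest pair is (3, 10) and (4, 5) with Euclidean distance 5.099. For 5 points, brute-force pairwise comparison is shown above. For large n, the divide-and-conquer algorithm (sort by x, recurse on halves, check the dividing strip) achieves O(n log n).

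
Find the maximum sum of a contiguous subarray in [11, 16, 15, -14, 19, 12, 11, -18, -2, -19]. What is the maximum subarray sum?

Using Kadane's algorithm on [11, 16, 15, -14, 19, 12, 11, -18, -2, -19]:

Scanning through the array:
Position 1 (value 16): max_ending_here = 27, max_so_far = 27
Position 2 (value 15): max_ending_here = 42, max_so_far = 42
Position 3 (value -14): max_ending_here = 28, max_so_far = 42
Position 4 (value 19): max_ending_here = 47, max_so_far = 47
Position 5 (value 12): max_ending_here = 59, max_so_far = 59
Position 6 (value 11): max_ending_here = 70, max_so_far = 70
Position 7 (value -18): max_ending_here = 52, max_so_far = 70
Position 8 (value -2): max_ending_here = 50, max_so_far = 70
Position 9 (value -19): max_ending_here = 31, max_so_far = 70

Maximum subarray: [11, 16, 15, -14, 19, 12, 11]
Maximum sum: 70

The maximum subarray is [11, 16, 15, -14, 19, 12, 11] with sum 70. This subarray runs from index 0 to index 6.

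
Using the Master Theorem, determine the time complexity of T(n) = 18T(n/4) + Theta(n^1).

Master Theorem for T(n) = 18T(n/4) + O(n^1):

a = 18, b = 4, c = 1
log_b(a) = log_4(18) = 2.0850

Case 1: c = 1 < log_4(18) = 2.0850
T(n) = O(n^(log_4 18))

For T(n) = 18T(n/4) + O(n^1): log_4(18) = 2.0850. This is Case 1 of the Master Theorem (c < log_b(a), work dominated by leaves), giving O(n^(log_4 18)).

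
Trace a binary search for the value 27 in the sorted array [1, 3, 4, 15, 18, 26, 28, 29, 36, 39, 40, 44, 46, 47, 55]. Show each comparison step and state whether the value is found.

Binary search for 27 in [1, 3, 4, 15, 18, 26, 28, 29, 36, 39, 40, 44, 46, 47, 55]:

lo=0, hi=14, mid=7, arr[mid]=29 -> 29 > 27, search left half
lo=0, hi=6, mid=3, arr[mid]=15 -> 15 < 27, search right half
lo=4, hi=6, mid=5, arr[mid]=26 -> 26 < 27, search right half
lo=6, hi=6, mid=6, arr[mid]=28 -> 28 > 27, search left half
lo=6 > hi=5, target 27 not found

Binary search determines that 27 is not in the array after 4 comparisons. The search space was exhausted without finding the target.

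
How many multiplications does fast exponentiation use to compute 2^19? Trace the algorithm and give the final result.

Computing 2^19 by squaring (build up from 2^1; each line after the first costs one multiplication):

2^1 = 2
2^2 = (2^1)^2 = 2^2 = 4
2^4 = (2^2)^2 = 4^2 = 16
2^8 = (2^4)^2 = 16^2 = 256
2^9 = 2 * 2^8 = 2 * 256 = 512
2^18 = (2^9)^2 = 512^2 = 262144
2^19 = 2 * 2^18 = 2 * 262144 = 524288

Result: 524288
Multiplications needed: 6 (6 lines after 2^1)

2^19 = 524288. Using exponentiation by squaring, this requires 6 multiplications. The key idea: if the exponent is even, square the half-power; if odd, multiply by the base once.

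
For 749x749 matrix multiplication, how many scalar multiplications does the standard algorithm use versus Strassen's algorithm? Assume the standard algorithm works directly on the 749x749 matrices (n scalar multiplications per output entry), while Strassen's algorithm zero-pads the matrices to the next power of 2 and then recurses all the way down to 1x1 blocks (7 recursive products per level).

Matrix multiplication for 749x749 matrices:

Strassen's algorithm requires power-of-2 dimensions. Pad 749x749 to 1024x1024 (next power of 2).

Standard algorithm: 749^3 = 420189749 multiplications
Strassen's algorithm: 7^(log2(1024)) = 7^10 = 282475249 multiplications
Savings: 420189749 - 282475249 = 137714500 multiplications

Standard: 420189749 multiplications (749^3). Strassen: 282475249 multiplications (7^10, after padding to 1024x1024). Strassen reduces 8 recursive multiplications to 7 at each level.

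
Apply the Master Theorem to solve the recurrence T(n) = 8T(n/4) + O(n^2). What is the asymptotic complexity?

Master Theorem for T(n) = 8T(n/4) + O(n^2):

a = 8, b = 4, c = 2
log_b(a) = log_4(8) = 1.5000

Case 3: c = 2 > log_4(8) = 1.5000
T(n) = O(n^2) = O(n^2)

For T(n) = 8T(n/4) + O(n^2): log_4(8) = 1.5000. This is Case 3 of the Master Theorem (c > log_b(a), work dominated by root), giving O(n^2).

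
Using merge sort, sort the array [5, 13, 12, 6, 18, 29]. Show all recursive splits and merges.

Merge sort trace:

Split: [5, 13, 12, 6, 18, 29] -> [5, 13, 12] and [6, 18, 29]
  Split: [5, 13, 12] -> [5] and [13, 12]
    Split: [13, 12] -> [13] and [12]
    Merge: [13] + [12] -> [12, 13]
  Merge: [5] + [12, 13] -> [5, 12, 13]
  Split: [6, 18, 29] -> [6] and [18, 29]
    Split: [18, 29] -> [18] and [29]
    Merge: [18] + [29] -> [18, 29]
  Merge: [6] + [18, 29] -> [6, 18, 29]
Merge: [5, 12, 13] + [6, 18, 29] -> [5, 6, 12, 13, 18, 29]

Final sorted array: [5, 6, 12, 13, 18, 29]

The merge sort proceeds by recursively splitting the array and merging sorted halves.
After all merges, the sorted array is [5, 6, 12, 13, 18, 29].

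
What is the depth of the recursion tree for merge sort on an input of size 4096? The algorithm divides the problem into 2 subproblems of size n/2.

For divide and conquer with division factor 2:

Problem sizes at each level:
Level 0: 4096
Level 1: 2048
Level 2: 1024
Level 3: 512
Level 4: 256
Level 5: 128
Level 6: 64
Level 7: 32
Level 8: 16
Level 9: 8
Level 10: 4
Level 11: 2
Level 12: 1

The root is level 0 and the size-1 base case is level 12 (the tree spans levels 0 through 12, i.e. 13 levels counting the root), so the depth is the number of divisions: log_2(4096) = 12

The recursion tree depth is log_2(4096) = 12. At each level, the problem size is divided by 2, so it takes 12 divisions to reduce to a base case of size 1. The algorithm makes 2 recursive calls at each level.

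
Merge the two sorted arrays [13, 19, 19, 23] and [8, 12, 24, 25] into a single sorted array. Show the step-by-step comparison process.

Merging process:

Compare 13 vs 8: take 8 from right. Merged: [8]
Compare 13 vs 12: take 12 from right. Merged: [8, 12]
Compare 13 vs 24: take 13 from left. Merged: [8, 12, 13]
Compare 19 vs 24: take 19 from left. Merged: [8, 12, 13, 19]
Compare 19 vs 24: take 19 from left. Merged: [8, 12, 13, 19, 19]
Compare 23 vs 24: take 23 from left. Merged: [8, 12, 13, 19, 19, 23]
Append remaining from right: [24, 25]. Merged: [8, 12, 13, 19, 19, 23, 24, 25]

Final merged array: [8, 12, 13, 19, 19, 23, 24, 25]
Total comparisons: 6

The merged array is [8, 12, 13, 19, 19, 23, 24, 25], requiring 6 comparisons. The merge step runs in O(n) time where n is the total number of elements.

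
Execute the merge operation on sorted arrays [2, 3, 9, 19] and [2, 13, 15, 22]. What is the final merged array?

Merging process:

Compare 2 vs 2: take 2 from left. Merged: [2]
Compare 3 vs 2: take 2 from right. Merged: [2, 2]
Compare 3 vs 13: take 3 from left. Merged: [2, 2, 3]
Compare 9 vs 13: take 9 from left. Merged: [2, 2, 3, 9]
Compare 19 vs 13: take 13 from right. Merged: [2, 2, 3, 9, 13]
Compare 19 vs 15: take 15 from right. Merged: [2, 2, 3, 9, 13, 15]
Compare 19 vs 22: take 19 from left. Merged: [2, 2, 3, 9, 13, 15, 19]
Append remaining from right: [22]. Merged: [2, 2, 3, 9, 13, 15, 19, 22]

Final merged array: [2, 2, 3, 9, 13, 15, 19, 22]
Total comparisons: 7

The merged array is [2, 2, 3, 9, 13, 15, 19, 22], requiring 7 comparisons. The merge step runs in O(n) time where n is the total number of elements.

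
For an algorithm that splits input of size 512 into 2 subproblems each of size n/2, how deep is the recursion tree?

For divide and conquer with division factor 2:

Problem sizes at each level:
Level 0: 512
Level 1: 256
Level 2: 128
Level 3: 64
Level 4: 32
Level 5: 16
Level 6: 8
Level 7: 4
Level 8: 2
Level 9: 1

The root is level 0 and the size-1 base case is level 9 (the tree spans levels 0 through 9, i.e. 10 levels counting the root), so the depth is the number of divisions: log_2(512) = 9

The recursion tree depth is log_2(512) = 9. At each level, the problem size is divided by 2, so it takes 9 divisions to reduce to a base case of size 1. The algorithm makes 2 recursive calls at each level.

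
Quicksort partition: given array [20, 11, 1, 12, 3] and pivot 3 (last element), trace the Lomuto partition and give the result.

Lomuto partition with pivot = 3:

Initial array: [20, 11, 1, 12, 3]

arr[0]=20 > 3: no swap
arr[1]=11 > 3: no swap
arr[2]=1 <= 3: swap with position 0, array becomes [1, 11, 20, 12, 3]
arr[3]=12 > 3: no swap

Place pivot at position 1: [1, 3, 20, 12, 11]
Pivot position: 1

After partitioning with pivot 3, the array becomes [1, 3, 20, 12, 11]. The pivot is placed at index 1. All elements to the left of the pivot are <= 3, and all elements to the right are > 3.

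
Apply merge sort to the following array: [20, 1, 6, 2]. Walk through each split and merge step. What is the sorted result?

Merge sort trace:

Split: [20, 1, 6, 2] -> [20, 1] and [6, 2]
  Split: [20, 1] -> [20] and [1]
  Merge: [20] + [1] -> [1, 20]
  Split: [6, 2] -> [6] and [2]
  Merge: [6] + [2] -> [2, 6]
Merge: [1, 20] + [2, 6] -> [1, 2, 6, 20]

Final sorted array: [1, 2, 6, 20]

The merge sort proceeds by recursively splitting the array and merging sorted halves.
After all merges, the sorted array is [1, 2, 6, 20].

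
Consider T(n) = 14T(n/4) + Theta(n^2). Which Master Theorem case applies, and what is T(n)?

Master Theorem for T(n) = 14T(n/4) + O(n^2):

a = 14, b = 4, c = 2
log_b(a) = log_4(14) = 1.9037

Case 3: c = 2 > log_4(14) = 1.9037
T(n) = O(n^2) = O(n^2)

For T(n) = 14T(n/4) + O(n^2): log_4(14) = 1.9037. This is Case 3 of the Master Theorem (c > log_b(a), work dominated by root), giving O(n^2).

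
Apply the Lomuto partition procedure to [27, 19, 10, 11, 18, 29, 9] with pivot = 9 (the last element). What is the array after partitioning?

Lomuto partition with pivot = 9:

Initial array: [27, 19, 10, 11, 18, 29, 9]

arr[0]=27 > 9: no swap
arr[1]=19 > 9: no swap
arr[2]=10 > 9: no swap
arr[3]=11 > 9: no swap
arr[4]=18 > 9: no swap
arr[5]=29 > 9: no swap

Place pivot at position 0: [9, 19, 10, 11, 18, 29, 27]
Pivot position: 0

After partitioning with pivot 9, the array becomes [9, 19, 10, 11, 18, 29, 27]. The pivot is placed at index 0. All elements to the left of the pivot are <= 9, and all elements to the right are > 9.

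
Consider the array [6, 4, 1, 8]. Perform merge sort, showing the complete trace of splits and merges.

Merge sort trace:

Split: [6, 4, 1, 8] -> [6, 4] and [1, 8]
  Split: [6, 4] -> [6] and [4]
  Merge: [6] + [4] -> [4, 6]
  Split: [1, 8] -> [1] and [8]
  Merge: [1] + [8] -> [1, 8]
Merge: [4, 6] + [1, 8] -> [1, 4, 6, 8]

Final sorted array: [1, 4, 6, 8]

The merge sort proceeds by recursively splitting the array and merging sorted halves.
After all merges, the sorted array is [1, 4, 6, 8].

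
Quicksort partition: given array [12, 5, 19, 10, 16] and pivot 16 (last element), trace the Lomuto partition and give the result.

Lomuto partition with pivot = 16:

Initial array: [12, 5, 19, 10, 16]

arr[0]=12 <= 16: swap with position 0, array becomes [12, 5, 19, 10, 16]
arr[1]=5 <= 16: swap with position 1, array becomes [12, 5, 19, 10, 16]
arr[2]=19 > 16: no swap
arr[3]=10 <= 16: swap with position 2, array becomes [12, 5, 10, 19, 16]

Place pivot at position 3: [12, 5, 10, 16, 19]
Pivot position: 3

After partitioning with pivot 16, the array becomes [12, 5, 10, 16, 19]. The pivot is placed at index 3. All elements to the left of the pivot are <= 16, and all elements to the right are > 16.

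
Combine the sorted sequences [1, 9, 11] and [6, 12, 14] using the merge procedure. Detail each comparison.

Merging process:

Compare 1 vs 6: take 1 from left. Merged: [1]
Compare 9 vs 6: take 6 from right. Merged: [1, 6]
Compare 9 vs 12: take 9 from left. Merged: [1, 6, 9]
Compare 11 vs 12: take 11 from left. Merged: [1, 6, 9, 11]
Append remaining from right: [12, 14]. Merged: [1, 6, 9, 11, 12, 14]

Final merged array: [1, 6, 9, 11, 12, 14]
Total comparisons: 4

The merged array is [1, 6, 9, 11, 12, 14], requiring 4 comparisons. The merge step runs in O(n) time where n is the total number of elements.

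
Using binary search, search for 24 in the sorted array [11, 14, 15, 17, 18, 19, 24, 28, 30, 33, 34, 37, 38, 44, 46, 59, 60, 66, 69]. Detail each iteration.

Binary search for 24 in [11, 14, 15, 17, 18, 19, 24, 28, 30, 33, 34, 37, 38, 44, 46, 59, 60, 66, 69]:

lo=0, hi=18, mid=9, arr[mid]=33 -> 33 > 24, search left half
lo=0, hi=8, mid=4, arr[mid]=18 -> 18 < 24, search right half
lo=5, hi=8, mid=6, arr[mid]=24 -> Found target at index 6!

Binary search finds 24 at index 6 after 3 comparisons. The search repeatedly halves the search space by comparing with the middle element.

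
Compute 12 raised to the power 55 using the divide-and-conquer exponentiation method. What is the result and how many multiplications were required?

Computing 12^55 by squaring (build up from 12^1; each line after the first costs one multiplication):

12^1 = 12
12^2 = (12^1)^2 = 12^2 = 144
12^3 = 12 * 12^2 = 12 * 144 = 1728
12^6 = (12^3)^2 = 1728^2 = 2985984
12^12 = (12^6)^2 = 2985984^2 = 8916100448256
12^13 = 12 * 12^12 = 12 * 8916100448256 = 106993205379072
12^26 = (12^13)^2 = 106993205379072^2 = 11447545997288281555215581184
12^27 = 12 * 12^26 = 12 * 11447545997288281555215581184 = 137370551967459378662586974208
12^54 = (12^27)^2 = 137370551967459378662586974208^2 = 18870668547844457769972080826950345531368943638112857227264
12^55 = 12 * 12^54 = 12 * 18870668547844457769972080826950345531368943638112857227264 = 226448022574133493239664969923404146376427323657354286727168

Result: 226448022574133493239664969923404146376427323657354286727168
Multiplications needed: 9 (9 lines after 12^1)

12^55 = 226448022574133493239664969923404146376427323657354286727168. Using exponentiation by squaring, this requires 9 multiplications. The key idea: if the exponent is even, square the half-power; if odd, multiply by the base once.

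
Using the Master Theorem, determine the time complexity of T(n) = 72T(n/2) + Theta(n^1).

Master Theorem for T(n) = 72T(n/2) + O(n^1):

a = 72, b = 2, c = 1
log_b(a) = log_2(72) = 6.1699

Case 1: c = 1 < log_2(72) = 6.1699
T(n) = O(n^(log_2 72))

For T(n) = 72T(n/2) + O(n^1): log_2(72) = 6.1699. This is Case 1 of the Master Theorem (c < log_b(a), work dominated by leaves), giving O(n^(log_2 72)).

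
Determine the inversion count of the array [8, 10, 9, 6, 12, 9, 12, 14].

Finding inversions in [8, 10, 9, 6, 12, 9, 12, 14]:

(0, 3): arr[0]=8 > arr[3]=6
(1, 2): arr[1]=10 > arr[2]=9
(1, 3): arr[1]=10 > arr[3]=6
(1, 5): arr[1]=10 > arr[5]=9
(2, 3): arr[2]=9 > arr[3]=6
(4, 5): arr[4]=12 > arr[5]=9

Total inversions: 6

The array has 6 inversion(s): (0,3), (1,2), (1,3), (1,5), (2,3), (4,5). Each pair (i,j) satisfies i < j and arr[i] > arr[j].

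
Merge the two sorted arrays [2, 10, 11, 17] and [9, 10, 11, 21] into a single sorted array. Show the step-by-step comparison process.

Merging process:

Compare 2 vs 9: take 2 from left. Merged: [2]
Compare 10 vs 9: take 9 from right. Merged: [2, 9]
Compare 10 vs 10: take 10 from left. Merged: [2, 9, 10]
Compare 11 vs 10: take 10 from right. Merged: [2, 9, 10, 10]
Compare 11 vs 11: take 11 from left. Merged: [2, 9, 10, 10, 11]
Compare 17 vs 11: take 11 from right. Merged: [2, 9, 10, 10, 11, 11]
Compare 17 vs 21: take 17 from left. Merged: [2, 9, 10, 10, 11, 11, 17]
Append remaining from right: [21]. Merged: [2, 9, 10, 10, 11, 11, 17, 21]

Final merged array: [2, 9, 10, 10, 11, 11, 17, 21]
Total comparisons: 7

The merged array is [2, 9, 10, 10, 11, 11, 17, 21], requiring 7 comparisons. The merge step runs in O(n) time where n is the total number of elements.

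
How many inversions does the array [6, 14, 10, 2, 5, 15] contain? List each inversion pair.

Finding inversions in [6, 14, 10, 2, 5, 15]:

(0, 3): arr[0]=6 > arr[3]=2
(0, 4): arr[0]=6 > arr[4]=5
(1, 2): arr[1]=14 > arr[2]=10
(1, 3): arr[1]=14 > arr[3]=2
(1, 4): arr[1]=14 > arr[4]=5
(2, 3): arr[2]=10 > arr[3]=2
(2, 4): arr[2]=10 > arr[4]=5

Total inversions: 7

The array has 7 inversion(s): (0,3), (0,4), (1,2), (1,3), (1,4), (2,3), (2,4). Each pair (i,j) satisfies i < j and arr[i] > arr[j].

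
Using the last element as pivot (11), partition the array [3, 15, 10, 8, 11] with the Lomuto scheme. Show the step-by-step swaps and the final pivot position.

Lomuto partition with pivot = 11:

Initial array: [3, 15, 10, 8, 11]

arr[0]=3 <= 11: swap with position 0, array becomes [3, 15, 10, 8, 11]
arr[1]=15 > 11: no swap
arr[2]=10 <= 11: swap with position 1, array becomes [3, 10, 15, 8, 11]
arr[3]=8 <= 11: swap with position 2, array becomes [3, 10, 8, 15, 11]

Place pivot at position 3: [3, 10, 8, 11, 15]
Pivot position: 3

After partitioning with pivot 11, the array becomes [3, 10, 8, 11, 15]. The pivot is placed at index 3. All elements to the left of the pivot are <= 11, and all elements to the right are > 11.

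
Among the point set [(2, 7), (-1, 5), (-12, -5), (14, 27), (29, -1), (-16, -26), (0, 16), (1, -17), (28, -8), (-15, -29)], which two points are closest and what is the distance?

Computing all pairwise distances among 10 points:

d((2, 7), (-1, 5)) = 3.6056
d((2, 7), (-12, -5)) = 18.4391
d((2, 7), (14, 27)) = 23.3238
d((2, 7), (29, -1)) = 28.1603
d((2, 7), (-16, -26)) = 37.5899
d((2, 7), (0, 16)) = 9.2195
d((2, 7), (1, -17)) = 24.0208
d((2, 7), (28, -8)) = 30.0167
d((2, 7), (-15, -29)) = 39.8121
d((-1, 5), (-12, -5)) = 14.8661
d((-1, 5), (14, 27)) = 26.6271
d((-1, 5), (29, -1)) = 30.5941
d((-1, 5), (-16, -26)) = 34.4384
d((-1, 5), (0, 16)) = 11.0454
d((-1, 5), (1, -17)) = 22.0907
d((-1, 5), (28, -8)) = 31.7805
d((-1, 5), (-15, -29)) = 36.7696
d((-12, -5), (14, 27)) = 41.2311
d((-12, -5), (29, -1)) = 41.1947
d((-12, -5), (-16, -26)) = 21.3776
d((-12, -5), (0, 16)) = 24.1868
d((-12, -5), (1, -17)) = 17.6918
d((-12, -5), (28, -8)) = 40.1123
d((-12, -5), (-15, -29)) = 24.1868
d((14, 27), (29, -1)) = 31.7648
d((14, 27), (-16, -26)) = 60.9016
d((14, 27), (0, 16)) = 17.8045
d((14, 27), (1, -17)) = 45.8803
d((14, 27), (28, -8)) = 37.6962
d((14, 27), (-15, -29)) = 63.0635
d((29, -1), (-16, -26)) = 51.4782
d((29, -1), (0, 16)) = 33.6155
d((29, -1), (1, -17)) = 32.249
d((29, -1), (28, -8)) = 7.0711
d((29, -1), (-15, -29)) = 52.1536
d((-16, -26), (0, 16)) = 44.9444
d((-16, -26), (1, -17)) = 19.2354
d((-16, -26), (28, -8)) = 47.5395
d((-16, -26), (-15, -29)) = 3.1623 <-- minimum
d((0, 16), (1, -17)) = 33.0151
d((0, 16), (28, -8)) = 36.8782
d((0, 16), (-15, -29)) = 47.4342
d((1, -17), (28, -8)) = 28.4605
d((1, -17), (-15, -29)) = 20.0
d((28, -8), (-15, -29)) = 47.8539

Closest pair: (-16, -26) and (-15, -29) with distance 3.1623

The closest pair is (-16, -26) and (-15, -29) with Euclidean distance 3.1623. For 10 points, brute-force pairwise comparison is shown above. For large n, the divide-and-conquer algorithm (sort by x, recurse on halves, check the dividing strip) achieves O(n log n).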